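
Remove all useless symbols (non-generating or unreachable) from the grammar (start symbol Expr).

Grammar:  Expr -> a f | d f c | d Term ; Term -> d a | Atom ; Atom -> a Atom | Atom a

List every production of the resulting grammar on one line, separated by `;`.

Expr -> a f | d f c | d Term; Term -> d a

Generating nonterminals: {Expr, Term}.
Reachable from Expr after that: {Expr, Term}.
Removed useless symbols: {Atom} and every production mentioning them.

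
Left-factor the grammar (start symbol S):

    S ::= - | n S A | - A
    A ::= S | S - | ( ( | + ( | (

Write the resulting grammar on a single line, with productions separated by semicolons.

S has alternatives sharing prefix '-': factor to S → - S' with S' → ε | A.
A has alternatives sharing prefix 'S': factor to A → S A' with A' → ε | -.
A has alternatives sharing prefix '(': factor to A → ( A'' with A'' → ( | ε.

S ::= n S A | - S'; A ::= + ( | S A' | ( A''; S' ::= ε | A; A' ::= ε | -; A'' ::= ( | ε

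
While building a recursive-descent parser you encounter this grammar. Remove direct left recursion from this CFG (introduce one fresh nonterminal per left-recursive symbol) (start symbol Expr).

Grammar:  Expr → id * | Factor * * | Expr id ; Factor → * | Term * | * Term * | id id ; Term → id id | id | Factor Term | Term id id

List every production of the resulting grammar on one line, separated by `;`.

Expr → id * Expr1 | Factor * * Expr1; Factor → * | Term * | * Term * | id id; Term → id id Term1 | id Term1 | Factor Term Term1; Expr1 → id Expr1 | ε; Term1 → id id Term1 | ε

Left recursion appears on Expr, Term.
For Expr: α = {id}, β = {id *, Factor * *}. Rewrite as Expr → β Expr1 and Expr1 → α Expr1 | ε.
For Term: α = {id id}, β = {id id, id, Factor Term}. Rewrite as Term → β Term1 and Term1 → α Term1 | ε.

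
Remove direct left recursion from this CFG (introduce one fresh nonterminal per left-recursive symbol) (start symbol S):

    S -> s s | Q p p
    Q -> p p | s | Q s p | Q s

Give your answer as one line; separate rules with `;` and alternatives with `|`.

Left recursion appears on Q.
For Q: α = {s p, s}, β = {p p, s}. Rewrite as Q → β Q' and Q' → α Q' | ε.

S -> s s | Q p p; Q -> p p Q' | s Q'; Q' -> s p Q' | s Q' | epsilon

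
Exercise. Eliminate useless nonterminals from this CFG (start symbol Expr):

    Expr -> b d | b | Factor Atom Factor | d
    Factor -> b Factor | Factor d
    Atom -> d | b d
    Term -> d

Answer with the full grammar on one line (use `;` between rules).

Generating nonterminals: {Atom, Expr, Term}.
Reachable from Expr after that: {Expr}.
Removed useless symbols: {Atom, Factor, Term} and every production mentioning them.

Expr -> b d | b | d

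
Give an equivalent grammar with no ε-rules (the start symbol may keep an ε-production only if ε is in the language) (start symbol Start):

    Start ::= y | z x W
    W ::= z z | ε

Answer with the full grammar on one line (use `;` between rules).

Start ::= y | z x W | z x; W ::= z z

Nullable nonterminals: {W}.
ε ∉ L(G), so no ε-production is kept.
Add the nullable-subset variants: Start → z x W gives z x W | z x.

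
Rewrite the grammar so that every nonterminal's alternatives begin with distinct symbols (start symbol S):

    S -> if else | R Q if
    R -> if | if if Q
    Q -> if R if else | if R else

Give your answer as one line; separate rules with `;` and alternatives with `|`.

S -> if else | R Q if; R -> if R'; Q -> if R Q'; R' -> eps | if Q; Q' -> if else | else

R has alternatives sharing prefix 'if': factor to R → if R' with R' → ε | if Q.
Q has alternatives sharing prefix 'if R': factor to Q → if R Q' with Q' → if else | else.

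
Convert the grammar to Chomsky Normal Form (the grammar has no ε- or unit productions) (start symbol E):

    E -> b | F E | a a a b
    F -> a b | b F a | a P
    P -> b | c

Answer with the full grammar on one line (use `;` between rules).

Introduce a nonterminal for each terminal appearing in a rule of length ≥ 2: X1 → a, X2 → b.
Binarize each right-hand side of length ≥ 3 by chaining fresh nonterminals (Y1, Y2, …): affected rules were E → X1 X1 X1 X2; F → X2 F X1.

E -> b | F E | X1 Y1; F -> X1 X2 | X2 Y3 | X1 P; P -> b | c; X1 -> a; X2 -> b; Y1 -> X1 Y2; Y2 -> X1 X2; Y3 -> F X1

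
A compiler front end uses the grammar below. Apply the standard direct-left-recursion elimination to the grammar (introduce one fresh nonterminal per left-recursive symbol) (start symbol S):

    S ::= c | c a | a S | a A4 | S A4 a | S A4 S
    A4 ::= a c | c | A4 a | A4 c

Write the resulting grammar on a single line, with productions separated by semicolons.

S ::= c S' | c a S' | a S S' | a A4 S'; A4 ::= a c A4' | c A4'; S' ::= A4 a S' | A4 S S' | ε; A4' ::= a A4' | c A4' | ε

S, A4 are directly left-recursive.
For S: α = {A4 a, A4 S}, β = {c, c a, a S, a A4}. Rewrite as S → β S' and S' → α S' | ε.
For A4: α = {a, c}, β = {a c, c}. Rewrite as A4 → β A4' and A4' → α A4' | ε.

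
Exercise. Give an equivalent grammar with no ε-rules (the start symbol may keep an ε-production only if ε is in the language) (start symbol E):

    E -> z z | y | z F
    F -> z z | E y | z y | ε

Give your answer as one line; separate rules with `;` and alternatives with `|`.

The nullable symbols are {F}.
ε ∉ L(G), so no ε-production is kept.
Expand every rule over subsets of its nullable positions: E → z F gives z F | z.

E -> z z | y | z F | z; F -> z z | E y | z y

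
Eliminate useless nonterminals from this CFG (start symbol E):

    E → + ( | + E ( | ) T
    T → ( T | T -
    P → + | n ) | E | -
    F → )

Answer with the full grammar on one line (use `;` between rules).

E → + ( | + E (

Generating nonterminals: {E, F, P}.
Reachable from E after that: {E}.
Removed useless symbols: {F, P, T} and every production mentioning them.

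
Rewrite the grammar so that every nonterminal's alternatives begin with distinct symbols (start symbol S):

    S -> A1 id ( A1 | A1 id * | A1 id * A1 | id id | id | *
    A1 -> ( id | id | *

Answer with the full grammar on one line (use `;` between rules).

S has alternatives sharing prefix 'A1 id': factor to S → A1 id S' with S' → ( A1 | * | * A1.
S has alternatives sharing prefix 'id': factor to S → id S'' with S'' → id | ε.
S' has alternatives sharing prefix '*': factor to S' → * S''' with S''' → ε | A1.

S -> * | A1 id S' | id S''; A1 -> ( id | id | *; S' -> ( A1 | * S'''; S'' -> id | ε; S''' -> ε | A1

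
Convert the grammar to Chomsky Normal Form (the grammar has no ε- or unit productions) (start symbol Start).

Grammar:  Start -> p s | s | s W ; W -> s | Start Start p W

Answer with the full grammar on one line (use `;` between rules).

Start -> X1 X2 | s | X2 W; W -> s | Start Y1; X1 -> p; X2 -> s; Y1 -> Start Y2; Y2 -> X1 W

Introduce a nonterminal for each terminal appearing in a rule of length ≥ 2: X1 → p, X2 → s.
Binarize each right-hand side of length ≥ 3 by chaining fresh nonterminals (Y1, Y2, …): affected rules were W → Start Start X1 W.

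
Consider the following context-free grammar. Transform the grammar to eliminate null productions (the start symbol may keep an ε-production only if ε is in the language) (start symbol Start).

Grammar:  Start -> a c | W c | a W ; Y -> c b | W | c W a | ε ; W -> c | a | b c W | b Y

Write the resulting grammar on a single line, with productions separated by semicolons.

Nullable nonterminals: {Y}.
ε ∉ L(G), so no ε-production is kept.
For each production, add variants omitting each subset of nullable occurrences: W → b Y gives b Y | b.

Start -> a c | W c | a W; Y -> c b | W | c W a; W -> c | a | b c W | b Y | b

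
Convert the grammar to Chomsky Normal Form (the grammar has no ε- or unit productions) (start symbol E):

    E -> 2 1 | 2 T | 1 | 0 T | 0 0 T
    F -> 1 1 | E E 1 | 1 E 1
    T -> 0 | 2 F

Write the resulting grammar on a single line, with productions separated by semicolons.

E -> X1 X2 | X1 T | 1 | X3 T | X3 Y1; F -> X2 X2 | E Y2 | X2 Y3; T -> 0 | X1 F; X1 -> 2; X2 -> 1; X3 -> 0; Y1 -> X3 T; Y2 -> E X2; Y3 -> E X2

Introduce a nonterminal for each terminal appearing in a rule of length ≥ 2: X1 → 2, X2 → 1, X3 → 0.
Binarize each right-hand side of length ≥ 3 by chaining fresh nonterminals (Y1, Y2, …): affected rules were E → X3 X3 T; F → E E X2; F → X2 E X2.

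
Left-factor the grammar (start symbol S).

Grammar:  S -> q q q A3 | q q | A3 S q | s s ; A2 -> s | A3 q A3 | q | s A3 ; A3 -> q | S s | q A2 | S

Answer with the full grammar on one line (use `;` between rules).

S -> A3 S q | s s | q q S'; A2 -> A3 q A3 | q | s A2'; A3 -> q A3' | S A3''; S' -> q A3 | eps; A2' -> eps | A3; A3' -> eps | A2; A3'' -> s | eps

S has alternatives sharing prefix 'q q': factor to S → q q S' with S' → q A3 | ε.
A2 has alternatives sharing prefix 's': factor to A2 → s A2' with A2' → ε | A3.
A3 has alternatives sharing prefix 'q': factor to A3 → q A3' with A3' → ε | A2.
A3 has alternatives sharing prefix 'S': factor to A3 → S A3'' with A3'' → s | ε.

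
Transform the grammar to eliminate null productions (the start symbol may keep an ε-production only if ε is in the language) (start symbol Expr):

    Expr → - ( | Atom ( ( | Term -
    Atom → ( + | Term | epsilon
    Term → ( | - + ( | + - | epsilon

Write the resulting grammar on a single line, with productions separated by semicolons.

Expr → - ( | Atom ( ( | ( ( | Term - | -; Atom → ( + | Term; Term → ( | - + ( | + -

The nullable symbols are {Atom, Term}.
ε ∉ L(G), so no ε-production is kept.
For each production, add variants omitting each subset of nullable occurrences: Expr → Atom ( ( gives Atom ( ( | ( (. Expr → Term - gives Term - | -.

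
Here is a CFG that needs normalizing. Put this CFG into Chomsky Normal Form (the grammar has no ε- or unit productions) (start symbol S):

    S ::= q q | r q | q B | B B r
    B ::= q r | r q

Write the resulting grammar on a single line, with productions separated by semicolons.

Introduce a nonterminal for each terminal appearing in a rule of length ≥ 2: X1 → q, X2 → r.
Binarize each right-hand side of length ≥ 3 by chaining fresh nonterminals (Y1, Y2, …): affected rules were S → B B X2.

S ::= X1 X1 | X2 X1 | X1 B | B Y1; B ::= X1 X2 | X2 X1; X1 ::= q; X2 ::= r; Y1 ::= B X2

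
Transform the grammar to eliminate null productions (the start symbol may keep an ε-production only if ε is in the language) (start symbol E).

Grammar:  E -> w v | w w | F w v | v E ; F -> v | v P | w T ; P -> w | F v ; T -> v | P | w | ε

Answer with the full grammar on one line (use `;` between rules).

E -> w v | w w | F w v | v E; F -> v | v P | w T | w; P -> w | F v; T -> v | P | w

The nullable symbols are {T}.
ε ∉ L(G), so no ε-production is kept.
Expand every rule over subsets of its nullable positions: F → w T gives w T | w.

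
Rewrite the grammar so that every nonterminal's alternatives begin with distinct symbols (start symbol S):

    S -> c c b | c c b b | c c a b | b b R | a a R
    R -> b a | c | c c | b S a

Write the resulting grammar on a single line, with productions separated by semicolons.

S -> b b R | a a R | c c S'; R -> b R' | c R''; S' -> a b | b S''; R' -> a | S a; R'' -> ε | c; S'' -> ε | b

S has alternatives sharing prefix 'c c': factor to S → c c S' with S' → b | b b | a b.
R has alternatives sharing prefix 'b': factor to R → b R' with R' → a | S a.
R has alternatives sharing prefix 'c': factor to R → c R'' with R'' → ε | c.
S' has alternatives sharing prefix 'b': factor to S' → b S'' with S'' → ε | b.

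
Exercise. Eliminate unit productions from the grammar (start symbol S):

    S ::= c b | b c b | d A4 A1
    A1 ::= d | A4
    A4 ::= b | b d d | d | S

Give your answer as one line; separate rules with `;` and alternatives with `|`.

Unit pairs: A1 ⇒* {A4, S}; A4 ⇒* {S}.
Replace each nonterminal's rules with the union of the non-unit rules of every nonterminal it unit-derives.

S ::= c b | b c b | d A4 A1; A1 ::= b | b d d | d | c b | b c b | d A4 A1; A4 ::= b | b d d | d | c b | b c b | d A4 A1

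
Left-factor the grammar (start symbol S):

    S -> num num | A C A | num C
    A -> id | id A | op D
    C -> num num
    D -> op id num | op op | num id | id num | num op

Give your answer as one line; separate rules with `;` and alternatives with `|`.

S has alternatives sharing prefix 'num': factor to S → num S' with S' → num | C.
A has alternatives sharing prefix 'id': factor to A → id A' with A' → ε | A.
D has alternatives sharing prefix 'op': factor to D → op D' with D' → id num | op.
D has alternatives sharing prefix 'num': factor to D → num D'' with D'' → id | op.

S -> A C A | num S'; A -> op D | id A'; C -> num num; D -> id num | op D' | num D''; S' -> num | C; A' -> ε | A; D' -> id num | op; D'' -> id | op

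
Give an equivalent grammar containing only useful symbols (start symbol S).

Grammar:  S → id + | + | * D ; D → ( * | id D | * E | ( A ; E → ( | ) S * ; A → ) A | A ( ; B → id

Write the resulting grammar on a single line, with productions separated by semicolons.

S → id + | + | * D; D → ( * | id D | * E; E → ( | ) S *

Generating nonterminals: {B, D, E, S}.
Reachable from S after that: {D, E, S}.
Removed useless symbols: {A, B} and every production mentioning them.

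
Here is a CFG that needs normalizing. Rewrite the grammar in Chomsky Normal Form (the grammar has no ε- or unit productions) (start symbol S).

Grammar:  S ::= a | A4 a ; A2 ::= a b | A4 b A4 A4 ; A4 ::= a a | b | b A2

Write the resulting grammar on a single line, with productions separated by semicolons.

Introduce a nonterminal for each terminal appearing in a rule of length ≥ 2: X1 → a, X2 → b.
Binarize each right-hand side of length ≥ 3 by chaining fresh nonterminals (Y1, Y2, …): affected rules were A2 → A4 X2 A4 A4.

S ::= a | A4 X1; A2 ::= X1 X2 | A4 Y1; A4 ::= X1 X1 | b | X2 A2; X1 ::= a; X2 ::= b; Y1 ::= X2 Y2; Y2 ::= A4 A4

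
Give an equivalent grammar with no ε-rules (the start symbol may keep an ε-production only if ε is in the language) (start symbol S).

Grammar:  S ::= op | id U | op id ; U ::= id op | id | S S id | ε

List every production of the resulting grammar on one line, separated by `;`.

Nullable set = {U}.
ε ∉ L(G), so no ε-production is kept.
Expand every rule over subsets of its nullable positions: S → id U gives id U | id.

S ::= op | id U | id | op id; U ::= id op | id | S S id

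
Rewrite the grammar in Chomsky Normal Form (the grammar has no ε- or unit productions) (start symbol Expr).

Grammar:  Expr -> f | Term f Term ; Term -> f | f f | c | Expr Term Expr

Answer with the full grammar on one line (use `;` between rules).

Introduce a nonterminal for each terminal appearing in a rule of length ≥ 2: X1 → f.
Binarize each right-hand side of length ≥ 3 by chaining fresh nonterminals (Y1, Y2, …): affected rules were Expr → Term X1 Term; Term → Expr Term Expr.

Expr -> f | Term Y1; Term -> f | X1 X1 | c | Expr Y2; X1 -> f; Y1 -> X1 Term; Y2 -> Term Expr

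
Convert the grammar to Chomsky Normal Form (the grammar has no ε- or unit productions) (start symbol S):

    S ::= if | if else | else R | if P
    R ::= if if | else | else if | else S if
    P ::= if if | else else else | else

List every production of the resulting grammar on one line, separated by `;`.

Introduce a nonterminal for each terminal appearing in a rule of length ≥ 2: X1 → if, X2 → else.
Binarize each right-hand side of length ≥ 3 by chaining fresh nonterminals (Y1, Y2, …): affected rules were R → X2 S X1; P → X2 X2 X2.

S ::= if | X1 X2 | X2 R | X1 P; R ::= X1 X1 | else | X2 X1 | X2 Y1; P ::= X1 X1 | X2 Y2 | else; X1 ::= if; X2 ::= else; Y1 ::= S X1; Y2 ::= X2 X2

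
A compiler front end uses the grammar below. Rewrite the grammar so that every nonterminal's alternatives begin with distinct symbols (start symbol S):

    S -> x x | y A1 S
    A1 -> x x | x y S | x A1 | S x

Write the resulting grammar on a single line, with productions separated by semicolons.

A1 has alternatives sharing prefix 'x': factor to A1 → x A1' with A1' → x | y S | A1.

S -> x x | y A1 S; A1 -> S x | x A1'; A1' -> x | y S | A1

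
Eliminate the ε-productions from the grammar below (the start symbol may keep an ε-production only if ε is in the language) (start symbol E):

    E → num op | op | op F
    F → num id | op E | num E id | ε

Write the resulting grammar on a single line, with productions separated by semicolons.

E → num op | op | op F; F → num id | op E | num E id

Nullable set = {F}.
ε ∉ L(G), so no ε-production is kept.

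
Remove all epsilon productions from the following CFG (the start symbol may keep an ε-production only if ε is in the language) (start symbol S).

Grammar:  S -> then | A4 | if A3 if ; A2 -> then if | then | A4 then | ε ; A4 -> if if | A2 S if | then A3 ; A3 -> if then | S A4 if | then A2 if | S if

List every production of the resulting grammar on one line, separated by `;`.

S -> then | A4 | if A3 if; A2 -> then if | then | A4 then; A4 -> if if | A2 S if | S if | then A3; A3 -> if then | S A4 if | then A2 if | then if | S if

Nullable set = {A2}.
ε ∉ L(G), so no ε-production is kept.
Add the nullable-subset variants: A4 → A2 S if gives A2 S if | S if. A3 → then A2 if gives then A2 if | then if.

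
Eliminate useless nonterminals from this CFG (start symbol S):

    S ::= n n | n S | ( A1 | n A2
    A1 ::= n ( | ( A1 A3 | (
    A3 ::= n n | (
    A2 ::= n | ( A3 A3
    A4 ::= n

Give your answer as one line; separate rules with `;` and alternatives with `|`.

Generating nonterminals: {A1, A2, A3, A4, S}.
Reachable from S after that: {A1, A2, A3, S}.
Removed useless symbols: {A4} and every production mentioning them.

S ::= n n | n S | ( A1 | n A2; A1 ::= n ( | ( A1 A3 | (; A3 ::= n n | (; A2 ::= n | ( A3 A3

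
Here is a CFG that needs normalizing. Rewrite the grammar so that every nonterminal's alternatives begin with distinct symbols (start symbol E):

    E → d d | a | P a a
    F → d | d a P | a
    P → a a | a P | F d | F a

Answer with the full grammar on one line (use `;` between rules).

F has alternatives sharing prefix 'd': factor to F → d F' with F' → ε | a P.
P has alternatives sharing prefix 'a': factor to P → a P' with P' → a | P.
P has alternatives sharing prefix 'F': factor to P → F P'' with P'' → d | a.

E → d d | a | P a a; F → a | d F'; P → a P' | F P''; F' → ε | a P; P' → a | P; P'' → d | a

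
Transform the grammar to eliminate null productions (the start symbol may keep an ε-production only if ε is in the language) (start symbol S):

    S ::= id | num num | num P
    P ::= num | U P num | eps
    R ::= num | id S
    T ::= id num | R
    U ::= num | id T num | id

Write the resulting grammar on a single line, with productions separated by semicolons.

Nullable set = {P}.
ε ∉ L(G), so no ε-production is kept.
Add the nullable-subset variants: S → num P gives num P | num. P → U P num gives U P num | U num.

S ::= id | num num | num P | num; P ::= num | U P num | U num; R ::= num | id S; T ::= id num | R; U ::= num | id T num | id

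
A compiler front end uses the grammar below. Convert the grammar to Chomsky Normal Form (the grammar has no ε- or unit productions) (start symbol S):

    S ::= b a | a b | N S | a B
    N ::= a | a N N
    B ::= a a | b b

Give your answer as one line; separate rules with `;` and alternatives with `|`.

Introduce a nonterminal for each terminal appearing in a rule of length ≥ 2: X1 → b, X2 → a.
Binarize each right-hand side of length ≥ 3 by chaining fresh nonterminals (Y1, Y2, …): affected rules were N → X2 N N.

S ::= X1 X2 | X2 X1 | N S | X2 B; N ::= a | X2 Y1; B ::= X2 X2 | X1 X1; X1 ::= b; X2 ::= a; Y1 ::= N N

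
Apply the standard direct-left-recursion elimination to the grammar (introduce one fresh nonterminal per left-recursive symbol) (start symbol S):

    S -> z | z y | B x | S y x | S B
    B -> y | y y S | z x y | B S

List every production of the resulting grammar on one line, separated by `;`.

Directly left-recursive nonterminals: S, B.
For S: α = {y x, B}, β = {z, z y, B x}. Rewrite as S → β S' and S' → α S' | ε.
For B: α = {S}, β = {y, y y S, z x y}. Rewrite as B → β B' and B' → α B' | ε.

S -> z S' | z y S' | B x S'; B -> y B' | y y S B' | z x y B'; S' -> y x S' | B S' | ε; B' -> S B' | ε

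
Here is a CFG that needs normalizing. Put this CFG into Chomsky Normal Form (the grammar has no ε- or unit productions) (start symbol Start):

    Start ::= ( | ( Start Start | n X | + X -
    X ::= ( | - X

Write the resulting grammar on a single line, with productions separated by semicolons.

Start ::= ( | X1 Y1 | X2 X | X3 Y2; X ::= ( | X4 X; X1 ::= (; X2 ::= n; X3 ::= +; X4 ::= -; Y1 ::= Start Start; Y2 ::= X X4

Introduce a nonterminal for each terminal appearing in a rule of length ≥ 2: X1 → (, X2 → n, X3 → +, X4 → -.
Binarize each right-hand side of length ≥ 3 by chaining fresh nonterminals (Y1, Y2, …): affected rules were Start → X1 Start Start; Start → X3 X X4.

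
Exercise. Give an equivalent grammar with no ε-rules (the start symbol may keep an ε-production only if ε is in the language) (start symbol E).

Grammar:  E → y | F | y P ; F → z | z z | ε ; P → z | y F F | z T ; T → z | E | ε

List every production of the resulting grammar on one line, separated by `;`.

Nullable nonterminals: {E, F, T}.
ε ∈ L(G) since E is nullable, so keep E → ε.
Add the nullable-subset variants: P → y F F gives y F F | y F | y.

E → y | F | y P | ε; F → z | z z; P → z | y F F | y F | y | z T; T → z | E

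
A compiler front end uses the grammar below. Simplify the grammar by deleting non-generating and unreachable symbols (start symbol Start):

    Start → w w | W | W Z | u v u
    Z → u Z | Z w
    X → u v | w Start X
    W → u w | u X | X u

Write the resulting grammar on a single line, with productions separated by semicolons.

Start → w w | W | u v u; X → u v | w Start X; W → u w | u X | X u

Generating nonterminals: {Start, W, X}.
Reachable from Start after that: {Start, W, X}.
Removed useless symbols: {Z} and every production mentioning them.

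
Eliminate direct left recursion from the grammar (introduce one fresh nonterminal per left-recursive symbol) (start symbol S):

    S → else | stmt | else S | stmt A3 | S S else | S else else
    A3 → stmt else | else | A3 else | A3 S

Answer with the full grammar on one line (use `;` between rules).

S, A3 are directly left-recursive.
For S: α = {S else, else else}, β = {else, stmt, else S, stmt A3}. Rewrite as S → β S' and S' → α S' | ε.
For A3: α = {else, S}, β = {stmt else, else}. Rewrite as A3 → β A3' and A3' → α A3' | ε.

S → else S' | stmt S' | else S S' | stmt A3 S'; A3 → stmt else A3' | else A3'; S' → S else S' | else else S' | ε; A3' → else A3' | S A3' | ε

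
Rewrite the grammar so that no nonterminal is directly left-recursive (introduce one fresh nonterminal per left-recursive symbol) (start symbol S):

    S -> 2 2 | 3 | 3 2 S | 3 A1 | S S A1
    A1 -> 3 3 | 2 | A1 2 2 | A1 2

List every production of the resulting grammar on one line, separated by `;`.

Left recursion appears on S, A1.
For S: α = {S A1}, β = {2 2, 3, 3 2 S, 3 A1}. Rewrite as S → β S' and S' → α S' | ε.
For A1: α = {2 2, 2}, β = {3 3, 2}. Rewrite as A1 → β A1' and A1' → α A1' | ε.

S -> 2 2 S' | 3 S' | 3 2 S S' | 3 A1 S'; A1 -> 3 3 A1' | 2 A1'; S' -> S A1 S' | ε; A1' -> 2 2 A1' | 2 A1' | ε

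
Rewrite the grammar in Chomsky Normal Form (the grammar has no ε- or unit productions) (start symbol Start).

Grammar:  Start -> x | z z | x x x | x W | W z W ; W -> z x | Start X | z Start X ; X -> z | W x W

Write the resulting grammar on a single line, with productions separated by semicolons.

Introduce a nonterminal for each terminal appearing in a rule of length ≥ 2: X1 → z, X2 → x.
Binarize each right-hand side of length ≥ 3 by chaining fresh nonterminals (Y1, Y2, …): affected rules were Start → X2 X2 X2; Start → W X1 W; W → X1 Start X; X → W X2 W.

Start -> x | X1 X1 | X2 Y1 | X2 W | W Y2; W -> X1 X2 | Start X | X1 Y3; X -> z | W Y4; X1 -> z; X2 -> x; Y1 -> X2 X2; Y2 -> X1 W; Y3 -> Start X; Y4 -> X2 W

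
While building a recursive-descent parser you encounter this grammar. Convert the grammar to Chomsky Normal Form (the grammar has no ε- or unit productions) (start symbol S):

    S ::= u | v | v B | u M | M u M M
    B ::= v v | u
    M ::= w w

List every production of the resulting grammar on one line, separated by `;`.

S ::= u | v | X1 B | X2 M | M Y1; B ::= X1 X1 | u; M ::= X3 X3; X1 ::= v; X2 ::= u; X3 ::= w; Y1 ::= X2 Y2; Y2 ::= M M

Introduce a nonterminal for each terminal appearing in a rule of length ≥ 2: X1 → v, X2 → u, X3 → w.
Binarize each right-hand side of length ≥ 3 by chaining fresh nonterminals (Y1, Y2, …): affected rules were S → M X2 M M.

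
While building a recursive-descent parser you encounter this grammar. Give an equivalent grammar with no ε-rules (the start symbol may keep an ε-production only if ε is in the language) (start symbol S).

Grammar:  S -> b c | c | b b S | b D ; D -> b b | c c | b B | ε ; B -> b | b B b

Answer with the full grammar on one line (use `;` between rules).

S -> b c | c | b b S | b D | b; D -> b b | c c | b B; B -> b | b B b

Nullable nonterminals: {D}.
ε ∉ L(G), so no ε-production is kept.
Add the nullable-subset variants: S → b D gives b D | b.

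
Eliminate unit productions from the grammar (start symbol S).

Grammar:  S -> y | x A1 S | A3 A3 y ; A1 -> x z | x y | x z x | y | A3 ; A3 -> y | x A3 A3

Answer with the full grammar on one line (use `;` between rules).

S -> y | x A1 S | A3 A3 y; A1 -> x z | x y | x z x | y | x A3 A3; A3 -> y | x A3 A3

Unit pairs: A1 ⇒* {A3}.
For each unit pair (A, B), copy every non-unit production of B to A, then drop all unit productions.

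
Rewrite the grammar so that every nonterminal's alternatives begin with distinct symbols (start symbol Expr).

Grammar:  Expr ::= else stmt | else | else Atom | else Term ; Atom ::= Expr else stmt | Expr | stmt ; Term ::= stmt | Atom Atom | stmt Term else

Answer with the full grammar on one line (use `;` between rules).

Expr has alternatives sharing prefix 'else': factor to Expr → else Expr1 with Expr1 → stmt | ε | Atom | Term.
Atom has alternatives sharing prefix 'Expr': factor to Atom → Expr Atom1 with Atom1 → else stmt | ε.
Term has alternatives sharing prefix 'stmt': factor to Term → stmt Term1 with Term1 → ε | Term else.

Expr ::= else Expr1; Atom ::= stmt | Expr Atom1; Term ::= Atom Atom | stmt Term1; Expr1 ::= stmt | epsilon | Atom | Term; Atom1 ::= else stmt | epsilon; Term1 ::= epsilon | Term else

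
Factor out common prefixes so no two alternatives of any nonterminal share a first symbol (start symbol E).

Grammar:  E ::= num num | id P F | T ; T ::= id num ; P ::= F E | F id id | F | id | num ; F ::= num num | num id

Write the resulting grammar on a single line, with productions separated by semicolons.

P has alternatives sharing prefix 'F': factor to P → F P' with P' → E | id id | ε.
F has alternatives sharing prefix 'num': factor to F → num F' with F' → num | id.

E ::= num num | id P F | T; T ::= id num; P ::= id | num | F P'; F ::= num F'; P' ::= E | id id | ε; F' ::= num | id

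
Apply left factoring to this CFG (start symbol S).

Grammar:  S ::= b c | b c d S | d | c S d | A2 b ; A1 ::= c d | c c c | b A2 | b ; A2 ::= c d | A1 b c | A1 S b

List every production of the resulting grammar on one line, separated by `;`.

S has alternatives sharing prefix 'b c': factor to S → b c S' with S' → ε | d S.
A1 has alternatives sharing prefix 'c': factor to A1 → c A1' with A1' → d | c c.
A1 has alternatives sharing prefix 'b': factor to A1 → b A1'' with A1'' → A2 | ε.
A2 has alternatives sharing prefix 'A1': factor to A2 → A1 A2' with A2' → b c | S b.

S ::= d | c S d | A2 b | b c S'; A1 ::= c A1' | b A1''; A2 ::= c d | A1 A2'; S' ::= ε | d S; A1' ::= d | c c; A1'' ::= A2 | ε; A2' ::= b c | S b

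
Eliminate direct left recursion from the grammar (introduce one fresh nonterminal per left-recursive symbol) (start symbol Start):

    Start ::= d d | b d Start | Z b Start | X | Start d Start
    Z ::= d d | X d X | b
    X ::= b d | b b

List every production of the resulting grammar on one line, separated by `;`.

Start ::= d d Start1 | b d Start Start1 | Z b Start Start1 | X Start1; Z ::= d d | X d X | b; X ::= b d | b b; Start1 ::= d Start Start1 | ε

Left recursion appears on Start.
For Start: α = {d Start}, β = {d d, b d Start, Z b Start, X}. Rewrite as Start → β Start1 and Start1 → α Start1 | ε.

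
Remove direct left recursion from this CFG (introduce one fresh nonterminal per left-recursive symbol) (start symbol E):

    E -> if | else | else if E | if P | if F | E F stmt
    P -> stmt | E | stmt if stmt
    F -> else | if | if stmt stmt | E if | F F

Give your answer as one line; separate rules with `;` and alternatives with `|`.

Directly left-recursive nonterminals: E, F.
For E: α = {F stmt}, β = {if, else, else if E, if P, if F}. Rewrite as E → β E' and E' → α E' | ε.
For F: α = {F}, β = {else, if, if stmt stmt, E if}. Rewrite as F → β F' and F' → α F' | ε.

E -> if E' | else E' | else if E E' | if P E' | if F E'; P -> stmt | E | stmt if stmt; F -> else F' | if F' | if stmt stmt F' | E if F'; E' -> F stmt E' | eps; F' -> F F' | eps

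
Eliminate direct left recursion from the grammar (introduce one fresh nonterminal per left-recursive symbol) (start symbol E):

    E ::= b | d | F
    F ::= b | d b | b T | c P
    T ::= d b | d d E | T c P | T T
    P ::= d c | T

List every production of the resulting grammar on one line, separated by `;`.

E ::= b | d | F; F ::= b | d b | b T | c P; T ::= d b T' | d d E T'; P ::= d c | T; T' ::= c P T' | T T' | ε

Directly left-recursive nonterminal: T.
For T: α = {c P, T}, β = {d b, d d E}. Rewrite as T → β T' and T' → α T' | ε.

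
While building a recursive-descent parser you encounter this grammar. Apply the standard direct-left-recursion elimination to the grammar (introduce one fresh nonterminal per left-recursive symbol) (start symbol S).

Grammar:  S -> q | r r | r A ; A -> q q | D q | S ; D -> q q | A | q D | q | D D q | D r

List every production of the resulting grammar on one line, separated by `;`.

Directly left-recursive nonterminal: D.
For D: α = {D q, r}, β = {q q, A, q D, q}. Rewrite as D → β D' and D' → α D' | ε.

S -> q | r r | r A; A -> q q | D q | S; D -> q q D' | A D' | q D D' | q D'; D' -> D q D' | r D' | ε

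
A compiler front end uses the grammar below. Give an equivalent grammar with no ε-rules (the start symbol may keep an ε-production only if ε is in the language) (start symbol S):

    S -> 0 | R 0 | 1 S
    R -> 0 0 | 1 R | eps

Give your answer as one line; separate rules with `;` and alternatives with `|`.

Nullable set = {R}.
ε ∉ L(G), so no ε-production is kept.
For each production, add variants omitting each subset of nullable occurrences: R → 1 R gives 1 R | 1.

S -> 0 | R 0 | 1 S; R -> 0 0 | 1 R | 1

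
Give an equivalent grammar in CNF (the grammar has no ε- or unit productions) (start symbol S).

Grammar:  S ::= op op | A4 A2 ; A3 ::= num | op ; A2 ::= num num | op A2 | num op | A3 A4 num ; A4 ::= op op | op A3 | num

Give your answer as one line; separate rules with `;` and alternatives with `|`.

S ::= X1 X1 | A4 A2; A3 ::= num | op; A2 ::= X2 X2 | X1 A2 | X2 X1 | A3 Y1; A4 ::= X1 X1 | X1 A3 | num; X1 ::= op; X2 ::= num; Y1 ::= A4 X2

Introduce a nonterminal for each terminal appearing in a rule of length ≥ 2: X1 → op, X2 → num.
Binarize each right-hand side of length ≥ 3 by chaining fresh nonterminals (Y1, Y2, …): affected rules were A2 → A3 A4 X2.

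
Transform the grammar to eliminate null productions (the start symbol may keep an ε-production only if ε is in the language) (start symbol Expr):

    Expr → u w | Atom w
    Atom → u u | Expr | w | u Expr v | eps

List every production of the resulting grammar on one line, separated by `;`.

Nullable set = {Atom}.
ε ∉ L(G), so no ε-production is kept.
For each production, add variants omitting each subset of nullable occurrences: Expr → Atom w gives Atom w | w.

Expr → u w | Atom w | w; Atom → u u | Expr | w | u Expr v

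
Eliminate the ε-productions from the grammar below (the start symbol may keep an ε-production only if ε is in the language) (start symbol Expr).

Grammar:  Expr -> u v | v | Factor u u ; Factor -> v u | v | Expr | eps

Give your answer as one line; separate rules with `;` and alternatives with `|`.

Expr -> u v | v | Factor u u | u u; Factor -> v u | v | Expr

The nullable symbols are {Factor}.
ε ∉ L(G), so no ε-production is kept.
Expand every rule over subsets of its nullable positions: Expr → Factor u u gives Factor u u | u u.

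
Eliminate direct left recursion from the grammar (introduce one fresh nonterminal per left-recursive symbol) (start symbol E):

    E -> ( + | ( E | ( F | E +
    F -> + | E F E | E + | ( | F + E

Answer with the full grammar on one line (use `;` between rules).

E, F are directly left-recursive.
For E: α = {+}, β = {( +, ( E, ( F}. Rewrite as E → β E' and E' → α E' | ε.
For F: α = {+ E}, β = {+, E F E, E +, (}. Rewrite as F → β F' and F' → α F' | ε.

E -> ( + E' | ( E E' | ( F E'; F -> + F' | E F E F' | E + F' | ( F'; E' -> + E' | ε; F' -> + E F' | ε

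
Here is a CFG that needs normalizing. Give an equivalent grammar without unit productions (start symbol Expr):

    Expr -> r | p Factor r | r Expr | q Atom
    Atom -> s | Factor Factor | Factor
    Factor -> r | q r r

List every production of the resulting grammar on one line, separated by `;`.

Unit pairs: Atom ⇒* {Factor}.
Replace each nonterminal's rules with the union of the non-unit rules of every nonterminal it unit-derives.

Expr -> r | p Factor r | r Expr | q Atom; Atom -> s | Factor Factor | r | q r r; Factor -> r | q r r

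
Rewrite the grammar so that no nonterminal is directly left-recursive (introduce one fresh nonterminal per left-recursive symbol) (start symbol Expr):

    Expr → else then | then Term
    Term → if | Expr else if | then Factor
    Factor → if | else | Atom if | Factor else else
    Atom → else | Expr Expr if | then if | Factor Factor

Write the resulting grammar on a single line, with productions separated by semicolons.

Directly left-recursive nonterminal: Factor.
For Factor: α = {else else}, β = {if, else, Atom if}. Rewrite as Factor → β Factor1 and Factor1 → α Factor1 | ε.

Expr → else then | then Term; Term → if | Expr else if | then Factor; Factor → if Factor1 | else Factor1 | Atom if Factor1; Atom → else | Expr Expr if | then if | Factor Factor; Factor1 → else else Factor1 | ε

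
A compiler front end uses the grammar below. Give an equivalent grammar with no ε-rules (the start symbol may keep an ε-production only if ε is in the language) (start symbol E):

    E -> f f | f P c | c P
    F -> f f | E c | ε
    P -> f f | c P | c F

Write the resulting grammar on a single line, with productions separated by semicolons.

E -> f f | f P c | c P; F -> f f | E c; P -> f f | c P | c F | c

The nullable symbols are {F}.
ε ∉ L(G), so no ε-production is kept.
Expand every rule over subsets of its nullable positions: P → c F gives c F | c.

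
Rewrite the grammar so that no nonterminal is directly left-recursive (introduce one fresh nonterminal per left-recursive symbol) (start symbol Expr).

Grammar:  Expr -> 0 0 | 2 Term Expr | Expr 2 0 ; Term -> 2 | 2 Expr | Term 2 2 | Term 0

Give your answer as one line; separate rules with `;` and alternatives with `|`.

Directly left-recursive nonterminals: Expr, Term.
For Expr: α = {2 0}, β = {0 0, 2 Term Expr}. Rewrite as Expr → β Expr1 and Expr1 → α Expr1 | ε.
For Term: α = {2 2, 0}, β = {2, 2 Expr}. Rewrite as Term → β Term1 and Term1 → α Term1 | ε.

Expr -> 0 0 Expr1 | 2 Term Expr Expr1; Term -> 2 Term1 | 2 Expr Term1; Expr1 -> 2 0 Expr1 | ε; Term1 -> 2 2 Term1 | 0 Term1 | ε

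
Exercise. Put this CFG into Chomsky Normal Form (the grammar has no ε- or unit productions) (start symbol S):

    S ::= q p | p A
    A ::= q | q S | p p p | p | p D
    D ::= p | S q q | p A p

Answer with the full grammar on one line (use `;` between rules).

S ::= X1 X2 | X2 A; A ::= q | X1 S | X2 Y1 | p | X2 D; D ::= p | S Y2 | X2 Y3; X1 ::= q; X2 ::= p; Y1 ::= X2 X2; Y2 ::= X1 X1; Y3 ::= A X2

Introduce a nonterminal for each terminal appearing in a rule of length ≥ 2: X1 → q, X2 → p.
Binarize each right-hand side of length ≥ 3 by chaining fresh nonterminals (Y1, Y2, …): affected rules were A → X2 X2 X2; D → S X1 X1; D → X2 A X2.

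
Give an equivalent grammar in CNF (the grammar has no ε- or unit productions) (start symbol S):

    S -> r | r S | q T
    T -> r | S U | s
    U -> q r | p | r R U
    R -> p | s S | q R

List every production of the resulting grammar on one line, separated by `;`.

Introduce a nonterminal for each terminal appearing in a rule of length ≥ 2: X1 → r, X2 → q, X3 → s.
Binarize each right-hand side of length ≥ 3 by chaining fresh nonterminals (Y1, Y2, …): affected rules were U → X1 R U.

S -> r | X1 S | X2 T; T -> r | S U | s; U -> X2 X1 | p | X1 Y1; R -> p | X3 S | X2 R; X1 -> r; X2 -> q; X3 -> s; Y1 -> R U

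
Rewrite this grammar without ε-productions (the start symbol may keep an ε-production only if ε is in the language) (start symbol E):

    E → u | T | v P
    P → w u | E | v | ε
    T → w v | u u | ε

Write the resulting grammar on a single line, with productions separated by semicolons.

E → u | T | v P | v | ε; P → w u | E | v; T → w v | u u

Nullable nonterminals: {E, P, T}.
ε ∈ L(G) since E is nullable, so keep E → ε.
For each production, add variants omitting each subset of nullable occurrences: E → v P gives v P | v.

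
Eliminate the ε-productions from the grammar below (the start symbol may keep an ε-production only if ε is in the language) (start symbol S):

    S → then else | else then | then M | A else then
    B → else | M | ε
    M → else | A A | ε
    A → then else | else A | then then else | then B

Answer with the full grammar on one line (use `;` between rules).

Nullable set = {B, M}.
ε ∉ L(G), so no ε-production is kept.
For each production, add variants omitting each subset of nullable occurrences: S → then M gives then M | then. A → then B gives then B | then.

S → then else | else then | then M | then | A else then; B → else | M; M → else | A A; A → then else | else A | then then else | then B | then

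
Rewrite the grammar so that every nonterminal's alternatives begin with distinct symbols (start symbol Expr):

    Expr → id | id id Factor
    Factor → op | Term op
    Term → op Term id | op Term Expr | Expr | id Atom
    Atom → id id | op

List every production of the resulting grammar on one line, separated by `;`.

Expr → id Expr1; Factor → op | Term op; Term → Expr | id Atom | op Term Term1; Atom → id id | op; Expr1 → eps | id Factor; Term1 → id | Expr

Expr has alternatives sharing prefix 'id': factor to Expr → id Expr1 with Expr1 → ε | id Factor.
Term has alternatives sharing prefix 'op Term': factor to Term → op Term Term1 with Term1 → id | Expr.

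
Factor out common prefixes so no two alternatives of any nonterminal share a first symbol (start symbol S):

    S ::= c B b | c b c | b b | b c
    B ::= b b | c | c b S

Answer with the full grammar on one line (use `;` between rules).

S has alternatives sharing prefix 'c': factor to S → c S' with S' → B b | b c.
S has alternatives sharing prefix 'b': factor to S → b S'' with S'' → b | c.
B has alternatives sharing prefix 'c': factor to B → c B' with B' → ε | b S.

S ::= c S' | b S''; B ::= b b | c B'; S' ::= B b | b c; S'' ::= b | c; B' ::= ε | b S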